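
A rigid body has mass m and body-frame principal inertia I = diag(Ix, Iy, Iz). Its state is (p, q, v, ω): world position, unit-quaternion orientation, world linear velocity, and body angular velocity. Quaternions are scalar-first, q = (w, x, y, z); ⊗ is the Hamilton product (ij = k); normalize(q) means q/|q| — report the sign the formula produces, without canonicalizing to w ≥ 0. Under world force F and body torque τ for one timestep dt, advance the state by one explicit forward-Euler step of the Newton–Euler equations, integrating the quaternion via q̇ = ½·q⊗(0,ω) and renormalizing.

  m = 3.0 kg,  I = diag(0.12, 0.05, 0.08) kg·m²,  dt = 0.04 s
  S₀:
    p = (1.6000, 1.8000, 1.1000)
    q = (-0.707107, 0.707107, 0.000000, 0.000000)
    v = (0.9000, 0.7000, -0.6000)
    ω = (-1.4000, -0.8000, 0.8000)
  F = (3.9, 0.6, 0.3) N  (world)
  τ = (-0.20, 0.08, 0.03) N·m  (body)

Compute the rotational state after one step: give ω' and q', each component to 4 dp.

ω' = (-1.4603, -0.7002, 0.8542)
q' = (-0.6869, 0.7264, 0.0000, -0.0226)

precession coupling ω×(Iω) = (-0.0192, -0.0448, -0.0784)
(τ − ω×Iω)/I = (-1.5067, 2.4960, 1.3550)
ω' = ω + α·dt = (-1.4603, -0.7002, 0.8542)
Hamilton product q⊗(0,ω) = (0.9899498, 0.9899498, 0.0000000, -1.1313712)
q' = normalize(q + ½dt·q⊗(0,ω)) = (-0.6869, 0.7264, 0.0000, -0.0226)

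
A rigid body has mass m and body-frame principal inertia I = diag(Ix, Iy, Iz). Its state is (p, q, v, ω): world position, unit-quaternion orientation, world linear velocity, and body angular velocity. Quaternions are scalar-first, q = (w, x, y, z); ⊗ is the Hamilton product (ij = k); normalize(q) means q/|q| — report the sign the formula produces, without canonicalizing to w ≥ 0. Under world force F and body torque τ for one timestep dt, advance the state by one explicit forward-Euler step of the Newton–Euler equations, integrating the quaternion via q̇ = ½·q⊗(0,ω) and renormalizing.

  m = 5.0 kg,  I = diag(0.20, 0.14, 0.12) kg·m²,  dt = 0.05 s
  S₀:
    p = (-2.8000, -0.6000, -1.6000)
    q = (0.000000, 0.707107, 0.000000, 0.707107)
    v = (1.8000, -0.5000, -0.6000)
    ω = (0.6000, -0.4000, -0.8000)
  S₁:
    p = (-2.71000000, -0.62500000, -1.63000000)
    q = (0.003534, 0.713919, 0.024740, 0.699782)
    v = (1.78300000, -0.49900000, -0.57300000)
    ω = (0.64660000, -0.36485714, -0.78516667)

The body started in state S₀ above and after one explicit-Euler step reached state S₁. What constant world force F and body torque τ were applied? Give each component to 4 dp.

rate change Δω = (0.04660000, 0.03514286, 0.01483333)
applied torque τ = (0.1800, 0.0600, 0.0500)
v₁ − v₀ = (-0.01700000, 0.00100000, 0.02700000)
m·(v₁−v₀)/dt = (-1.7000, 0.1000, 2.7000)

F = (-1.7000, 0.1000, 2.7000)
τ = (0.1800, 0.0600, 0.0500)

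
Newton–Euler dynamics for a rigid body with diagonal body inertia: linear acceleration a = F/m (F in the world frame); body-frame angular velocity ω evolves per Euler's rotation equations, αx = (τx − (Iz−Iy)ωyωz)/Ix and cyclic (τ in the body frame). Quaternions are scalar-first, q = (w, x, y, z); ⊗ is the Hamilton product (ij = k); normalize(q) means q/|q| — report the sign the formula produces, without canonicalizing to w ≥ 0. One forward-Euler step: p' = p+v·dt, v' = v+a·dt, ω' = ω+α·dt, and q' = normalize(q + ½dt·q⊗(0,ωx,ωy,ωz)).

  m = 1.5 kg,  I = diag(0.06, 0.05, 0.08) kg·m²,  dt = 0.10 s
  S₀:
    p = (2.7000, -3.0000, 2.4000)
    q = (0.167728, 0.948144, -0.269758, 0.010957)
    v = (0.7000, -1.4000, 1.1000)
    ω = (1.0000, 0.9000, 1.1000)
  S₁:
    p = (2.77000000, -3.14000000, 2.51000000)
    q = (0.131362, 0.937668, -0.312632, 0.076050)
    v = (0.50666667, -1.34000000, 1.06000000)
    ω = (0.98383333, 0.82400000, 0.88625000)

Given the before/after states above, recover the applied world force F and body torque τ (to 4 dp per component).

F = (-2.9000, 0.9000, -0.6000)
τ = (0.0200, -0.0600, -0.1800)

Δω = ω₁−ω₀ = (-0.01616667, -0.07600000, -0.21375000)
applied torque τ = (0.0200, -0.0600, -0.1800)
v₁ − v₀ = (-0.19333333, 0.06000000, -0.04000000)
m·(v₁−v₀)/dt = (-2.9000, 0.9000, -0.6000)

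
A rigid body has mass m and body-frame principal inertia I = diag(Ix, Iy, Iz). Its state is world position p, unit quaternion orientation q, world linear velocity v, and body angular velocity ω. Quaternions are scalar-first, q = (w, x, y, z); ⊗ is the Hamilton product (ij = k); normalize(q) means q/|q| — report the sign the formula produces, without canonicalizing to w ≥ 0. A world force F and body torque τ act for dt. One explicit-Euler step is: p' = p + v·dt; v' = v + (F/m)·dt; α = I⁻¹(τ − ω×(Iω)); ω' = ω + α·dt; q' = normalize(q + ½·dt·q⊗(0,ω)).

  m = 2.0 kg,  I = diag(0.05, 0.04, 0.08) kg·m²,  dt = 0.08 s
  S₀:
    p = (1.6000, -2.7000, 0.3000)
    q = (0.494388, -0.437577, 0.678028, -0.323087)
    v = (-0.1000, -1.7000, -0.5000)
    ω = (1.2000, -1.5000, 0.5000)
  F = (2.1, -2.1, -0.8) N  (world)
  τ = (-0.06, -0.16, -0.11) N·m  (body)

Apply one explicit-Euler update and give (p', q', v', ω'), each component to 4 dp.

p' = (1.5920, -2.8360, 0.2600)
q' = (0.5608, -0.4184, 0.6396, -0.3185)
v' = (-0.0160, -1.7840, -0.5320)
ω' = (1.1520, -1.7840, 0.3720)

a = F/m = (1.0500, -1.0500, -0.4000)
p + v·dt = (1.5920, -2.8360, 0.2600)
new velocity v' = (-0.0160, -1.7840, -0.5320)
ω×(Iω) gyroscopic = (-0.0300, -0.0180, 0.0180)
α = I⁻¹(τ − ω×Iω) = (-0.6000, -3.5500, -1.6000)
ω + α·dt = (1.1520, -1.7840, 0.3720)
q⊗(0,ω) = (1.7036779, 0.4476491, -0.9104979, 0.0899259)
updated quaternion q' = (0.5608, -0.4184, 0.6396, -0.3185)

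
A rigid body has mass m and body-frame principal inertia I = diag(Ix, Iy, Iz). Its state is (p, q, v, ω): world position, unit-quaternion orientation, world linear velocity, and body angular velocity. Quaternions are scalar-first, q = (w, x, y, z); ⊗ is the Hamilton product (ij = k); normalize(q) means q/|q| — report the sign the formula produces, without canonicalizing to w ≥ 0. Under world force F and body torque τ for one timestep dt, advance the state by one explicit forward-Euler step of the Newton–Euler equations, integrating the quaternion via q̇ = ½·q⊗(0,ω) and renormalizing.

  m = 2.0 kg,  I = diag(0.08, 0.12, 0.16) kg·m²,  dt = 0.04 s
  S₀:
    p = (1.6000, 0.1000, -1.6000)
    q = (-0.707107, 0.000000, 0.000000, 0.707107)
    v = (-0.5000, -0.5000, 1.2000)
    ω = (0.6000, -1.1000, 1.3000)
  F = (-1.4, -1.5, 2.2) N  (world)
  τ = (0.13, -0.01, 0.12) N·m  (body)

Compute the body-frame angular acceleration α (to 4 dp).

α = (2.3400, 0.4367, 0.9150)

ω×(Iω) gyroscopic = (-0.0572, -0.0624, -0.0264)
(τ − ω×Iω)/I = (2.3400, 0.4367, 0.9150)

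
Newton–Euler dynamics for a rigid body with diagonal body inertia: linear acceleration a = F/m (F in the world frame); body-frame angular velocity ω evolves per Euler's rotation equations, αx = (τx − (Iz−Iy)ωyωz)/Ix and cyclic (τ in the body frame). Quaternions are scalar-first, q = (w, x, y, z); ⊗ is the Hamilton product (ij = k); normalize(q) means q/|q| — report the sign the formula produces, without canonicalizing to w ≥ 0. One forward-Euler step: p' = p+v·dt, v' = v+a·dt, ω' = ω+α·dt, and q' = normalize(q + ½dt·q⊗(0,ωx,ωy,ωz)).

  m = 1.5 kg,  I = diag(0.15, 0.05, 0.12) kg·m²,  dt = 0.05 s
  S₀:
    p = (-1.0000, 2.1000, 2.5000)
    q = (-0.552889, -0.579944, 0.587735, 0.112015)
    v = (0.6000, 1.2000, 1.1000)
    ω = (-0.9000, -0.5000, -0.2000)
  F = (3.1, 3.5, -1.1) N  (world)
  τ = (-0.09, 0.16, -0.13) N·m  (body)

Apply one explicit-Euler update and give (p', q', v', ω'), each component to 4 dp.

p' = (-0.9700, 2.1600, 2.5550)
q' = (-0.5578, -0.5688, 0.5890, 0.1352)
v' = (0.7033, 1.3167, 1.0633)
ω' = (-0.9323, -0.3454, -0.2354)

precession coupling ω×(Iω) = (0.0070, 0.0054, -0.0450)
(τ − ω×Iω)/I = (-0.6467, 3.0920, -0.7083)
new body rate ω' = (-0.9323, -0.3454, -0.2354)
Hamilton product q⊗(0,ω) = (-0.2056791, 0.4360606, 0.0596422, 0.9295113)
updated quaternion q' = (-0.5578, -0.5688, 0.5890, 0.1352)
p + v·dt = (-0.9700, 2.1600, 2.5550)
v' = v + a·dt = (0.7033, 1.3167, 1.0633)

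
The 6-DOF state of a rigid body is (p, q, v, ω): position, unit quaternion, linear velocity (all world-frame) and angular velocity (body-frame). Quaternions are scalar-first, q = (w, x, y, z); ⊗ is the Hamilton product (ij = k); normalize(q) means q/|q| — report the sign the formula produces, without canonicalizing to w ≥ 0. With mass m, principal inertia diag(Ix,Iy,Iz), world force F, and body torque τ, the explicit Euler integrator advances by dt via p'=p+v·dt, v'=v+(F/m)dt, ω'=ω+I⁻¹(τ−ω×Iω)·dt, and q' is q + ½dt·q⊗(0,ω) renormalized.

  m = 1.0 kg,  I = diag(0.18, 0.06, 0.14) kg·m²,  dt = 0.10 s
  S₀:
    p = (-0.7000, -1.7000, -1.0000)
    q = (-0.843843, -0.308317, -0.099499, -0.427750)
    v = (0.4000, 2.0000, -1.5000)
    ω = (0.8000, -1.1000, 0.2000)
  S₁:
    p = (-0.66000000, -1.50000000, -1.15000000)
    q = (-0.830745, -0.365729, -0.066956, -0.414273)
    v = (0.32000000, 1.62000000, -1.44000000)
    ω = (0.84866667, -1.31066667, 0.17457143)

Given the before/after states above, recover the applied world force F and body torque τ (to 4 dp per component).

velocity change Δv = (-0.08000000, -0.38000000, 0.06000000)
F = m·Δv/dt = (-0.8000, -3.8000, 0.6000)
ω₁ − ω₀ = (0.04866667, -0.21066667, -0.02542857)
ω₀×(Iω₀) = (-0.0176, 0.0064, 0.1056)
I·α + gyro = (0.0700, -0.1200, 0.0700)

F = (-0.8000, -3.8000, 0.6000)
τ = (0.0700, -0.1200, 0.0700)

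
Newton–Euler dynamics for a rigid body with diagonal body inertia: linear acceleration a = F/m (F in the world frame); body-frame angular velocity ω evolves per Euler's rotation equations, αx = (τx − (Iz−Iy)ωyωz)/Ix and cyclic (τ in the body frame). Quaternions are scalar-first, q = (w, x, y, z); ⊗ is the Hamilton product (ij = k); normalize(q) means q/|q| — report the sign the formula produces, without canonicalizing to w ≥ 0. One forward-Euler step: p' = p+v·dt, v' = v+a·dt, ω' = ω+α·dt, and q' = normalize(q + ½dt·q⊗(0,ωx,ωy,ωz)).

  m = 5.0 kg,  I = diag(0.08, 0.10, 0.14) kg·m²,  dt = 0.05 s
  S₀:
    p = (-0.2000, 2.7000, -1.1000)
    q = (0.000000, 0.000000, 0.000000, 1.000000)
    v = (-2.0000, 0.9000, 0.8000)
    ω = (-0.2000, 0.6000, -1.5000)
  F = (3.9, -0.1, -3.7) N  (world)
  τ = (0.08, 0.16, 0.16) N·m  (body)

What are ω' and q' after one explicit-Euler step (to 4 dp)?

ω×(Iω) gyroscopic = (-0.0360, -0.0180, -0.0024)
α = I⁻¹(τ − ω×Iω) = (1.4500, 1.7800, 1.1600)
ω' = ω + α·dt = (-0.1275, 0.6890, -1.4420)
q⊗(0,ω) = (1.5000000, -0.6000000, -0.2000000, 0.0000000)
q + ½dt·q⊗(0,ω), renormalized = (0.0375, -0.0150, -0.0050, 0.9992)

ω' = (-0.1275, 0.6890, -1.4420)
q' = (0.0375, -0.0150, -0.0050, 0.9992)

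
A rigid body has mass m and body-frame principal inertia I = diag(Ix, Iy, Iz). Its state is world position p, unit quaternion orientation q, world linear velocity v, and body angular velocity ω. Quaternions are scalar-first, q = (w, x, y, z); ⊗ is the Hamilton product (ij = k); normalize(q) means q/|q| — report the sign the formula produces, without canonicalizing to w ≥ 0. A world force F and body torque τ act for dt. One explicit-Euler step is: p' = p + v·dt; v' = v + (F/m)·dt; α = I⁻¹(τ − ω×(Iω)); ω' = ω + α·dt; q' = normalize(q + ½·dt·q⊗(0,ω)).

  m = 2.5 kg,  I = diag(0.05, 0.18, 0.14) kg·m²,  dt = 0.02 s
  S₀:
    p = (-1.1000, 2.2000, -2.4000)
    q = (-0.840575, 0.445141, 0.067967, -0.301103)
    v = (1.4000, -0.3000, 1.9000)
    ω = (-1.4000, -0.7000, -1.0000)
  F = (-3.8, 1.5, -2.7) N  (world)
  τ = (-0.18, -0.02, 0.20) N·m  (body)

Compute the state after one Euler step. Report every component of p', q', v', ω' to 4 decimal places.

p + v·dt = (-1.0720, 2.1940, -2.3620)
v + (F/m)dt = (1.3696, -0.2880, 1.8784)
precession coupling ω×(Iω) = (-0.0280, -0.1260, 0.1274)
angular accel α = (-3.0400, 0.5889, 0.5186)
ω' = ω + α·dt = (-1.4608, -0.6882, -0.9896)
q⊗(0,ω) = (0.3696713, 0.8980659, 1.4550877, 0.6241301)
updated quaternion q' = (-0.8367, 0.4540, 0.0825, -0.2948)

p' = (-1.0720, 2.1940, -2.3620)
q' = (-0.8367, 0.4540, 0.0825, -0.2948)
v' = (1.3696, -0.2880, 1.8784)
ω' = (-1.4608, -0.6882, -0.9896)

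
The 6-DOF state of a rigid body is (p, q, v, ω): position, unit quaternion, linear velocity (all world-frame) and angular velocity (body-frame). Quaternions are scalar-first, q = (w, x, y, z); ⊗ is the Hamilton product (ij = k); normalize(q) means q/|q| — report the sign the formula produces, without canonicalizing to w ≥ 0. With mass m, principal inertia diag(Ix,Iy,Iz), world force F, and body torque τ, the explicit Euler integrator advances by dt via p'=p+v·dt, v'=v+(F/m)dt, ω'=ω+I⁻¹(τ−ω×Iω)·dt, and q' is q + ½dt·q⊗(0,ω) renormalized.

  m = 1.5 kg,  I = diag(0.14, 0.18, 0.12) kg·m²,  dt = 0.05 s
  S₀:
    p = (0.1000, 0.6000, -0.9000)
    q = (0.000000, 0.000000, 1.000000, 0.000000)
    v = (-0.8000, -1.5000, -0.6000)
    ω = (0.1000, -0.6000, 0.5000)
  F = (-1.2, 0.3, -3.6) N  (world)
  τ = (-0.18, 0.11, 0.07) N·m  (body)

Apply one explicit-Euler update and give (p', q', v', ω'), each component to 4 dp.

a = (-0.8000, 0.2000, -2.4000)
p + v·dt = (0.0600, 0.5250, -0.9300)
v' = v + a·dt = (-0.8400, -1.4900, -0.7200)
gyro term ω×Iω = (0.0180, 0.0010, -0.0024)
α = I⁻¹(τ − ω×Iω) = (-1.4143, 0.6056, 0.6033)
new body rate ω' = (0.0293, -0.5697, 0.5302)
q⊗(0,ω) = (0.6000000, 0.5000000, 0.0000000, -0.1000000)
updated quaternion q' = (0.0150, 0.0125, 0.9998, -0.0025)

p' = (0.0600, 0.5250, -0.9300)
q' = (0.0150, 0.0125, 0.9998, -0.0025)
v' = (-0.8400, -1.4900, -0.7200)
ω' = (0.0293, -0.5697, 0.5302)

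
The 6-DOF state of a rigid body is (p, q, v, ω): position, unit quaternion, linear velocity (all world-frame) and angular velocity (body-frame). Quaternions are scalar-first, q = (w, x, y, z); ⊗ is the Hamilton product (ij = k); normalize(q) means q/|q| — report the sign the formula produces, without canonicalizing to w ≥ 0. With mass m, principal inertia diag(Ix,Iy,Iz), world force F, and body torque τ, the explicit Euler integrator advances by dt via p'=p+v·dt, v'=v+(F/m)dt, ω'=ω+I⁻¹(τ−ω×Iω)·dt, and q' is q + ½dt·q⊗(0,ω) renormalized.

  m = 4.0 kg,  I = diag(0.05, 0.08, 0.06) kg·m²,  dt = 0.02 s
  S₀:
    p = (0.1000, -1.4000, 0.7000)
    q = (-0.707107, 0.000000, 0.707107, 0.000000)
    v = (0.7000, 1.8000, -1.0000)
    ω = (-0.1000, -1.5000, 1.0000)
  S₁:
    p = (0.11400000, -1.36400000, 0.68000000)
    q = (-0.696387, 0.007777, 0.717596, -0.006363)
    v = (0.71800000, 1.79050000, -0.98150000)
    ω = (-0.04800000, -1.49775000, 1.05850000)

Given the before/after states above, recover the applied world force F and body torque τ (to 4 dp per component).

ω₁ − ω₀ = (0.05200000, 0.00225000, 0.05850000)
ω₀×(Iω₀) = (0.0300, 0.0010, 0.0045)
applied torque τ = (0.1600, 0.0100, 0.1800)
Δv = v₁−v₀ = (0.01800000, -0.00950000, 0.01850000)
F = m·Δv/dt = (3.6000, -1.9000, 3.7000)

F = (3.6000, -1.9000, 3.7000)
τ = (0.1600, 0.0100, 0.1800)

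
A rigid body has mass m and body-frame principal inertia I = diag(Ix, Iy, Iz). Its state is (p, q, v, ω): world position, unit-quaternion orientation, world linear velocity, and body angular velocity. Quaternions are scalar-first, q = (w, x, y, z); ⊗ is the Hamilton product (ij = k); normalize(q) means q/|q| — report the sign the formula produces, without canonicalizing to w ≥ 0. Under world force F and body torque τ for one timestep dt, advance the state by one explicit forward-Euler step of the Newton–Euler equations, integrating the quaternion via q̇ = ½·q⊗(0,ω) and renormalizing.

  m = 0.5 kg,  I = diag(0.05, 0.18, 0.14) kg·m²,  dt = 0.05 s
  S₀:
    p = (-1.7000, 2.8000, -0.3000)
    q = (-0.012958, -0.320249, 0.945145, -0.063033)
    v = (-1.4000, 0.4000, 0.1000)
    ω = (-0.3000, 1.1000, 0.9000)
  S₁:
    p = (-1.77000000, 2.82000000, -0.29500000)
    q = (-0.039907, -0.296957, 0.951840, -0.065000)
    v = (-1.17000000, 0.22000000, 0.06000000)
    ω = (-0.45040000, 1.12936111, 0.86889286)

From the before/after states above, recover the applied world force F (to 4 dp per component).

F = (2.3000, -1.8000, -0.4000)

v₁ − v₀ = (0.23000000, -0.18000000, -0.04000000)
applied force F = (2.3000, -1.8000, -0.4000)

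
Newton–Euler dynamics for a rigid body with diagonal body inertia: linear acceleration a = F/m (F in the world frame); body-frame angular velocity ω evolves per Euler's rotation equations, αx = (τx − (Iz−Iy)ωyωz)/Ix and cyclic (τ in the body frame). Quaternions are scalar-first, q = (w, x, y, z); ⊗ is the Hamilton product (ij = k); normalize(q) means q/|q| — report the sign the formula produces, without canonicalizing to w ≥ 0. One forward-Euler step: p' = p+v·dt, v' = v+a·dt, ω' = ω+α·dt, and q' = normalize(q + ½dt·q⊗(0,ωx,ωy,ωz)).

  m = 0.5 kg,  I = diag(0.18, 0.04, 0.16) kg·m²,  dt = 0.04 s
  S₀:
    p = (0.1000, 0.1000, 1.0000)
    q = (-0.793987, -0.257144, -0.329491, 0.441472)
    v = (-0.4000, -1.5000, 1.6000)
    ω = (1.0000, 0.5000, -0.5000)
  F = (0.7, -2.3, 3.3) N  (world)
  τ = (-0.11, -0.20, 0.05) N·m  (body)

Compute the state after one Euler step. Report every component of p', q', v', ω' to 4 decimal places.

a = F/m = (1.4000, -4.6000, 6.6000)
p' = p + v·dt = (0.0840, 0.0400, 1.0640)
v + (F/m)dt = (-0.3440, -1.6840, 1.8640)
gyro term ω×Iω = (-0.0300, -0.0100, -0.0700)
(τ − ω×Iω)/I = (-0.4444, -4.7500, 0.7500)
ω + α·dt = (0.9822, 0.3100, -0.4700)
q⊗(0,ω) = (0.6426255, -0.8499775, -0.0840935, 0.5979125)
q + ½dt·q⊗(0,ω), renormalized = (-0.7809, -0.2741, -0.3311, 0.4533)

p' = (0.0840, 0.0400, 1.0640)
q' = (-0.7809, -0.2741, -0.3311, 0.4533)
v' = (-0.3440, -1.6840, 1.8640)
ω' = (0.9822, 0.3100, -0.4700)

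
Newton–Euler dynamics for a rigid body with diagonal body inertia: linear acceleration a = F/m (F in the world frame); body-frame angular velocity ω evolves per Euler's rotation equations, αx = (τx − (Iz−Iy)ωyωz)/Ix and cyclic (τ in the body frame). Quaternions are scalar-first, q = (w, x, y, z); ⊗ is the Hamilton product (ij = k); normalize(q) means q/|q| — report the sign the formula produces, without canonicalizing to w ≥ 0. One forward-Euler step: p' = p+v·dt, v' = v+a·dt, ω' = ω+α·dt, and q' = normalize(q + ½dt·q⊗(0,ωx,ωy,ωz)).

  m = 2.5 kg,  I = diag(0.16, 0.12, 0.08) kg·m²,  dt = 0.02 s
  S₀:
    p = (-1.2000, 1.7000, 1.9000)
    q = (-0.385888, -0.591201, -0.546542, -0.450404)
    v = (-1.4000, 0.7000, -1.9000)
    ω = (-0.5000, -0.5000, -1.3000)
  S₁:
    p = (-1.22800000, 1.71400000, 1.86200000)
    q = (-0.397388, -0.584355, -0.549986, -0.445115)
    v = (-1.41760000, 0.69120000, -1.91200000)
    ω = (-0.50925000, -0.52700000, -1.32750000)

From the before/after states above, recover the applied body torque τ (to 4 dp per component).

Δω = ω₁−ω₀ = (-0.00925000, -0.02700000, -0.02750000)
gyro term ω₀×Iω₀ = (-0.0260, 0.0520, -0.0100)
I·α + gyro = (-0.1000, -0.1100, -0.1200)

τ = (-0.1000, -0.1100, -0.1200)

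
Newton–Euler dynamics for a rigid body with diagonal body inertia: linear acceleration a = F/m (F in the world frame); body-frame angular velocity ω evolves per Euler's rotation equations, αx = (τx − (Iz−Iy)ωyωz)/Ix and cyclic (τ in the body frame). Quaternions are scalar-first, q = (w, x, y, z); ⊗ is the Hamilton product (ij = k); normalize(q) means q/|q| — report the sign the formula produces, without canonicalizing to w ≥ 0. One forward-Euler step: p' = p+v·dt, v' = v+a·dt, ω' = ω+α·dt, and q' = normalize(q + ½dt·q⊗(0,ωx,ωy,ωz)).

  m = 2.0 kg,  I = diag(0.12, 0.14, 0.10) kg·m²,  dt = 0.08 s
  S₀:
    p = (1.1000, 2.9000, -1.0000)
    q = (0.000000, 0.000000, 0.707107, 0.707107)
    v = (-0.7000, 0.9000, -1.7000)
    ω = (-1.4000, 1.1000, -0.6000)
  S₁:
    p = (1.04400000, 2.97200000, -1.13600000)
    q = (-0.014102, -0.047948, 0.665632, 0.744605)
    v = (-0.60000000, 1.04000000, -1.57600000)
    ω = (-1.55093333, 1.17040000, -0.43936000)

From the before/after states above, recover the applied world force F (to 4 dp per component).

Δv = v₁−v₀ = (0.10000000, 0.14000000, 0.12400000)
applied force F = (2.5000, 3.5000, 3.1000)

F = (2.5000, 3.5000, 3.1000)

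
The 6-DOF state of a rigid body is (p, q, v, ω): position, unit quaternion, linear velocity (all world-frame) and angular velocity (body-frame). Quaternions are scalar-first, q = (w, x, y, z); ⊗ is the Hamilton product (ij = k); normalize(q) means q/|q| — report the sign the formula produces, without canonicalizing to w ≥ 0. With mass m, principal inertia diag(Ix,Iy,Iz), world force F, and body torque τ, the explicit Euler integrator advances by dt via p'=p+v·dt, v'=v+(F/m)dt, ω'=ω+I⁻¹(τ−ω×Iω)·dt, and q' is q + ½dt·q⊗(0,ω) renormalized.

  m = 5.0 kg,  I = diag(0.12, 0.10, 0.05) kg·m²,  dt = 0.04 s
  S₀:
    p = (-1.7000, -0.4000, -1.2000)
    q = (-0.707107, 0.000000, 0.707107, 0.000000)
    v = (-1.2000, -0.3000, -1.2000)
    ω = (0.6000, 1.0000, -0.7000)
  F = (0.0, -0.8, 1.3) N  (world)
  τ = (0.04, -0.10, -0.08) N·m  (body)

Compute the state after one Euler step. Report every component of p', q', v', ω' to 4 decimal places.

a = F/m = (0.0000, -0.1600, 0.2600)
p' = p + v·dt = (-1.7480, -0.4120, -1.2480)
v' = v + a·dt = (-1.2000, -0.3064, -1.1896)
precession coupling ω×(Iω) = (0.0350, -0.0294, -0.0120)
(τ − ω×Iω)/I = (0.0417, -0.7060, -1.3600)
ω + α·dt = (0.6017, 0.9718, -0.7544)
Hamilton product q⊗(0,ω) = (-0.7071070, -0.9192391, -0.7071070, 0.0707107)
q + ½dt·q⊗(0,ω), renormalized = (-0.7210, -0.0184, 0.6927, 0.0014)

p' = (-1.7480, -0.4120, -1.2480)
q' = (-0.7210, -0.0184, 0.6927, 0.0014)
v' = (-1.2000, -0.3064, -1.1896)
ω' = (0.6017, 0.9718, -0.7544)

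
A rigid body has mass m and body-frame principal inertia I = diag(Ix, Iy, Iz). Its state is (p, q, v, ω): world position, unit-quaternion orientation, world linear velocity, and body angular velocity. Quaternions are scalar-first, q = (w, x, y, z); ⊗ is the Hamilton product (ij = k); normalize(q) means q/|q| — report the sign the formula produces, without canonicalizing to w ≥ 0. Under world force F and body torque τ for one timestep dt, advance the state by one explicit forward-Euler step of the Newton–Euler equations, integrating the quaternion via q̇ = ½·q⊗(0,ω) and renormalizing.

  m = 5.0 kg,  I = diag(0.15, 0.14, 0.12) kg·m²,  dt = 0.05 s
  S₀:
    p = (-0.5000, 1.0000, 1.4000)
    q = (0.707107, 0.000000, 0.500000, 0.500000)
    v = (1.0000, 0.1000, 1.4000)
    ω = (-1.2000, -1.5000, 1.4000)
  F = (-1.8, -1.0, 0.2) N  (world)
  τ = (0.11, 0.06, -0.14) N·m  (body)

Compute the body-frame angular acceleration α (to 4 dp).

α = (0.4533, 0.7886, -1.0167)

precession coupling ω×(Iω) = (0.0420, -0.0504, -0.0180)
(τ − ω×Iω)/I = (0.4533, 0.7886, -1.0167)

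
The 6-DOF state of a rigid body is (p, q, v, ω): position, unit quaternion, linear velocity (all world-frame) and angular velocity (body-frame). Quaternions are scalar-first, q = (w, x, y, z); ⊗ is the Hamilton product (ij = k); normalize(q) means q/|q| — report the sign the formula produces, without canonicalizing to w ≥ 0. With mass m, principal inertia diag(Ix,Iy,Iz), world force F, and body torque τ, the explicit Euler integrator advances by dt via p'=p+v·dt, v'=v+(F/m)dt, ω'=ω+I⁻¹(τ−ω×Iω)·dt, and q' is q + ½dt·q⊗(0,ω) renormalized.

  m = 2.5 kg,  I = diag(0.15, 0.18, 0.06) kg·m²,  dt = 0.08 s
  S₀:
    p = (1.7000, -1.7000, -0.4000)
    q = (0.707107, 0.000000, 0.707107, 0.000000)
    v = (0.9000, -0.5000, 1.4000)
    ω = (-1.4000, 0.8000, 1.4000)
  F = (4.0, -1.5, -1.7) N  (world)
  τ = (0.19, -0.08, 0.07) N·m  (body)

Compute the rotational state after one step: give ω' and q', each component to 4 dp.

ω' = (-1.2270, 0.8428, 1.5381)
q' = (0.6820, 0.0000, 0.7271, 0.0789)

precession coupling ω×(Iω) = (-0.1344, -0.1764, -0.0336)
angular accel α = (2.1627, 0.5356, 1.7267)
ω + α·dt = (-1.2270, 0.8428, 1.5381)
2q̇ = q⊗(0,ω) = (-0.5656856, 0.0000000, 0.5656856, 1.9798996)
updated quaternion q' = (0.6820, 0.0000, 0.7271, 0.0789)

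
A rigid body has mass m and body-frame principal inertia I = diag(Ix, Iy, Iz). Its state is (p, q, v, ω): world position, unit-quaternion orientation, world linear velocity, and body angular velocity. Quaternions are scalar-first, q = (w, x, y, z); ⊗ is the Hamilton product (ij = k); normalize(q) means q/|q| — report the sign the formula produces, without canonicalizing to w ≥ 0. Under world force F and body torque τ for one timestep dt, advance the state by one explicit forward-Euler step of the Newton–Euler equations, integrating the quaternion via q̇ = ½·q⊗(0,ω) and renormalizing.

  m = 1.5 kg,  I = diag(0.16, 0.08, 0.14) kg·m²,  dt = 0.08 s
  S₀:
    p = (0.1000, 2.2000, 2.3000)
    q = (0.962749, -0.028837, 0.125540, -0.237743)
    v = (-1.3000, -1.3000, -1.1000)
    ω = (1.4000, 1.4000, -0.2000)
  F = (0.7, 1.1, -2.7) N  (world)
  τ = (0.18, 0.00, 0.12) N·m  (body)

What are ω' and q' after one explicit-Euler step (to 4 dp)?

ω×(Iω) gyroscopic = (-0.0168, -0.0056, -0.1568)
α = I⁻¹(τ − ω×Iω) = (1.2300, 0.0700, 1.9771)
new body rate ω' = (1.4984, 1.4056, -0.0418)
Hamilton product q⊗(0,ω) = (-0.1829328, 1.6555808, 1.0092410, -0.4086776)
q + ½dt·q⊗(0,ω), renormalized = (0.9524, 0.0373, 0.1654, -0.2533)

ω' = (1.4984, 1.4056, -0.0418)
q' = (0.9524, 0.0373, 0.1654, -0.2533)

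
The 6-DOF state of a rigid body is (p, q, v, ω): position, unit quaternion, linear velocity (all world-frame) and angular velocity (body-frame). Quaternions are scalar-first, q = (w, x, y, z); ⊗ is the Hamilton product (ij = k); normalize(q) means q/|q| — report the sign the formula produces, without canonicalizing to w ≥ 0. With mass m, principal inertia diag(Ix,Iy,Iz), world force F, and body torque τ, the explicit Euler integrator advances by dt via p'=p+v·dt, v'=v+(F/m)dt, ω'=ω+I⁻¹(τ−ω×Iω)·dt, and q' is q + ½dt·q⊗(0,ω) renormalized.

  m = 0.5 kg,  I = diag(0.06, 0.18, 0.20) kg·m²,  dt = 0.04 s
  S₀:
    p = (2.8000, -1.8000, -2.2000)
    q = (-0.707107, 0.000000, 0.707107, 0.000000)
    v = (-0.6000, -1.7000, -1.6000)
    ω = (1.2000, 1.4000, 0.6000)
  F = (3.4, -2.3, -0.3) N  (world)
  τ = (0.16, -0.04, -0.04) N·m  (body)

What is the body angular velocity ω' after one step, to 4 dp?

gyro term ω×Iω = (0.0168, -0.1008, 0.2016)
(τ − ω×Iω)/I = (2.3867, 0.3378, -1.2080)
ω + α·dt = (1.2955, 1.4135, 0.5517)

ω' = (1.2955, 1.4135, 0.5517)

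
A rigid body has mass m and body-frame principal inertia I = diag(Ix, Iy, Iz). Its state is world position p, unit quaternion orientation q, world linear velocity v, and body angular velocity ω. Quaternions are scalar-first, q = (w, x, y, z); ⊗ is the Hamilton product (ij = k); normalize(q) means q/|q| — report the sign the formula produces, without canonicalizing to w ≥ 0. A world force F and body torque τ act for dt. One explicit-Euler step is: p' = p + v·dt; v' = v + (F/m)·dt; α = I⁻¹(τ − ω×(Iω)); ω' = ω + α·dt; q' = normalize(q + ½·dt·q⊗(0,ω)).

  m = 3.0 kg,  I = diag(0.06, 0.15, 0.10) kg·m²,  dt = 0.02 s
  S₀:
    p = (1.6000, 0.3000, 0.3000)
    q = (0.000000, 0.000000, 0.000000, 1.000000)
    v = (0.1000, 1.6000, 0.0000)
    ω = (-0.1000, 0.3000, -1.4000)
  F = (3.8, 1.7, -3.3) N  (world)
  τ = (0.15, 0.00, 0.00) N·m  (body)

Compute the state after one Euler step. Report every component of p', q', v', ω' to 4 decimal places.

precession coupling ω×(Iω) = (0.0210, -0.0056, -0.0027)
angular accel α = (2.1500, 0.0373, 0.0270)
ω' = ω + α·dt = (-0.0570, 0.3007, -1.3995)
2q̇ = q⊗(0,ω) = (1.4000000, -0.3000000, -0.1000000, 0.0000000)
q + ½dt·q⊗(0,ω), renormalized = (0.0140, -0.0030, -0.0010, 0.9999)
p' = p + v·dt = (1.6020, 0.3320, 0.3000)
v + (F/m)dt = (0.1253, 1.6113, -0.0220)

p' = (1.6020, 0.3320, 0.3000)
q' = (0.0140, -0.0030, -0.0010, 0.9999)
v' = (0.1253, 1.6113, -0.0220)
ω' = (-0.0570, 0.3007, -1.3995)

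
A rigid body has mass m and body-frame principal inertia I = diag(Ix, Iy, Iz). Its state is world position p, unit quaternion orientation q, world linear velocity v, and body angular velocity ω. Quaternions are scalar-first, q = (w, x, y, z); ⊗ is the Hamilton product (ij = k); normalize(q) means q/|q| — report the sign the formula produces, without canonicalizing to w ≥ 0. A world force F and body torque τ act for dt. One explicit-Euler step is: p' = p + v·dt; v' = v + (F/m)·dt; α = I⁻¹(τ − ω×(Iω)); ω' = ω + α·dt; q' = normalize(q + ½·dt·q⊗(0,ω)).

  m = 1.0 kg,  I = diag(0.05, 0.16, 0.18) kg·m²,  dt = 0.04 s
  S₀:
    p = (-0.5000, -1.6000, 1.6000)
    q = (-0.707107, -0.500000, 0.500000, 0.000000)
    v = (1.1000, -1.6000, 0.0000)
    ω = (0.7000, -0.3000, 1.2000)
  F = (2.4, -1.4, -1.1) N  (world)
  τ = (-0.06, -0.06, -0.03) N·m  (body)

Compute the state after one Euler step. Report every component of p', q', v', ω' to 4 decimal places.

ω×(Iω) gyroscopic = (-0.0072, -0.1092, -0.0231)
α = I⁻¹(τ − ω×Iω) = (-1.0560, 0.3075, -0.0383)
ω' = ω + α·dt = (0.6578, -0.2877, 1.1985)
Hamilton product q⊗(0,ω) = (0.5000000, 0.1050251, 0.8121321, -1.0485284)
updated quaternion q' = (-0.6968, -0.4977, 0.5160, -0.0210)
p + v·dt = (-0.4560, -1.6640, 1.6000)
v' = v + a·dt = (1.1960, -1.6560, -0.0440)

p' = (-0.4560, -1.6640, 1.6000)
q' = (-0.6968, -0.4977, 0.5160, -0.0210)
v' = (1.1960, -1.6560, -0.0440)
ω' = (0.6578, -0.2877, 1.1985)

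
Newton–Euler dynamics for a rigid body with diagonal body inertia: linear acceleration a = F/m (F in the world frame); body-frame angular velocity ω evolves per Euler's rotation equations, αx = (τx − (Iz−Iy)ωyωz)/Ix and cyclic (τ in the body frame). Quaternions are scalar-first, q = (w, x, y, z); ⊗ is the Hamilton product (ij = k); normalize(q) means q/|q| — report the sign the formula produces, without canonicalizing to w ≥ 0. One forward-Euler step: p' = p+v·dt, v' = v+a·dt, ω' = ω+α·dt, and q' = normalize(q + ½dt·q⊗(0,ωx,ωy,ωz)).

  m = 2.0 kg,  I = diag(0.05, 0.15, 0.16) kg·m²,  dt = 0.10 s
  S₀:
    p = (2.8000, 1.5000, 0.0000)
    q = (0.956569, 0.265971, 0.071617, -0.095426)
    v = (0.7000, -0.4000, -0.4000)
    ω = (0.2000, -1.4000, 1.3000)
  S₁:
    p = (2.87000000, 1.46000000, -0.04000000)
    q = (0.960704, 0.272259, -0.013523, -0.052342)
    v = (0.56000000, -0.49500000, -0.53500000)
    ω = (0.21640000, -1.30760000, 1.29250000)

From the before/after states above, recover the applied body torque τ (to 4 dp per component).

rate change Δω = (0.01640000, 0.09240000, -0.00750000)
precession coupling = (-0.0182, -0.0286, -0.0280)
I·α + gyro = (-0.0100, 0.1100, -0.0400)

τ = (-0.0100, 0.1100, -0.0400)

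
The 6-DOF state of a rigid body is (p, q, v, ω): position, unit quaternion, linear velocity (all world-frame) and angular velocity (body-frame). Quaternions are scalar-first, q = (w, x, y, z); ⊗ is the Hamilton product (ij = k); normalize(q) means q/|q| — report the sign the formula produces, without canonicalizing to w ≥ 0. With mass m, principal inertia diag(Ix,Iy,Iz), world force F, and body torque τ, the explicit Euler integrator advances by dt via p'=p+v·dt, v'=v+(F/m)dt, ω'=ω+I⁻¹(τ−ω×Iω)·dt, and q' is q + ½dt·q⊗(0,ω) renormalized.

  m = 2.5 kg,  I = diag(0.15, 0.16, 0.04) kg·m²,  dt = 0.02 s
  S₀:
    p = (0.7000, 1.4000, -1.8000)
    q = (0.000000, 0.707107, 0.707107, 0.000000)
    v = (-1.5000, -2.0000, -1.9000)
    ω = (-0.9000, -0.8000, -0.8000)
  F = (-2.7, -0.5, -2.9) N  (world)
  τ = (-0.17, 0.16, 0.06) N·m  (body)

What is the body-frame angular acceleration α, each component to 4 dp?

α = (-0.6213, 0.5050, 1.3200)

ω×(Iω) gyroscopic = (-0.0768, 0.0792, 0.0072)
α = I⁻¹(τ − ω×Iω) = (-0.6213, 0.5050, 1.3200)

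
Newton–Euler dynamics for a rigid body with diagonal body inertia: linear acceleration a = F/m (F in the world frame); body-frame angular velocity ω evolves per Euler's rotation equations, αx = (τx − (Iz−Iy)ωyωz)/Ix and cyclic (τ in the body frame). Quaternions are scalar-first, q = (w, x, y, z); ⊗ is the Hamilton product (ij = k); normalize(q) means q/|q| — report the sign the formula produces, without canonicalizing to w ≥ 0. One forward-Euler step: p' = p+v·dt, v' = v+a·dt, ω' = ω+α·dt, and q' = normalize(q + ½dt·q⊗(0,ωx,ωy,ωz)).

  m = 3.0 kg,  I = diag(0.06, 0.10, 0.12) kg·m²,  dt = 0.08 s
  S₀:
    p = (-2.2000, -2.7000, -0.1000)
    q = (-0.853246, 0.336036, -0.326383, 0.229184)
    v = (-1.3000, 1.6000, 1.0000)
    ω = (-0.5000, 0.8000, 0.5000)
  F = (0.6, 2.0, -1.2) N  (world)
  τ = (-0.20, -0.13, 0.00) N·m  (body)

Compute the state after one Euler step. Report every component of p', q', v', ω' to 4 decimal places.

p' = (-2.3040, -2.5720, -0.0200)
q' = (-0.8399, 0.3389, -0.3647, 0.2161)
v' = (-1.2840, 1.6533, 0.9680)
ω' = (-0.7773, 0.6840, 0.5107)

a = F/m = (0.2000, 0.6667, -0.4000)
p' = p + v·dt = (-2.3040, -2.5720, -0.0200)
v + (F/m)dt = (-1.2840, 1.6533, 0.9680)
gyro term ω×Iω = (0.0080, 0.0150, -0.0160)
(τ − ω×Iω)/I = (-3.4667, -1.4500, 0.1333)
ω + α·dt = (-0.7773, 0.6840, 0.5107)
q⊗(0,ω) = (0.3145324, 0.0800843, -0.9652068, -0.3209857)
updated quaternion q' = (-0.8399, 0.3389, -0.3647, 0.2161)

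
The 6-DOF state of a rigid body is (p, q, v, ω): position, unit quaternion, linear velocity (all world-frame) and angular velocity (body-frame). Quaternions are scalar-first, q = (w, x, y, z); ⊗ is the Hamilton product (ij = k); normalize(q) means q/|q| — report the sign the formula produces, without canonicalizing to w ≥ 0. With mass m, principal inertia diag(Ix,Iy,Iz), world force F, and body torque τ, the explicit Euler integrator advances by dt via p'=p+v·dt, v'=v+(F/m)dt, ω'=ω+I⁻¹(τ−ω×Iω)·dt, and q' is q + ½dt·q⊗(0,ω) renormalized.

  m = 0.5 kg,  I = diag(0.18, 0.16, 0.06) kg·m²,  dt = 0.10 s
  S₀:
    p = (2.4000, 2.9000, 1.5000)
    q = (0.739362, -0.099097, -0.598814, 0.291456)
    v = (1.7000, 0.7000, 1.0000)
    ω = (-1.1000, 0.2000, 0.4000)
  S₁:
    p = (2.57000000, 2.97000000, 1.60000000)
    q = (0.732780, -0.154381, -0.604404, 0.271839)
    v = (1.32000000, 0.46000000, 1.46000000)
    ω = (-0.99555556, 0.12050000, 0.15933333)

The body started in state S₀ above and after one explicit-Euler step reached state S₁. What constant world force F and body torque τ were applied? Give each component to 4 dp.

F = (-1.9000, -1.2000, 2.3000)
τ = (0.1800, -0.1800, -0.1400)

Δω = ω₁−ω₀ = (0.10444444, -0.07950000, -0.24066667)
gyro term ω₀×Iω₀ = (-0.0080, -0.0528, 0.0044)
applied torque τ = (0.1800, -0.1800, -0.1400)
velocity change Δv = (-0.38000000, -0.24000000, 0.46000000)
F = m·Δv/dt = (-1.9000, -1.2000, 2.3000)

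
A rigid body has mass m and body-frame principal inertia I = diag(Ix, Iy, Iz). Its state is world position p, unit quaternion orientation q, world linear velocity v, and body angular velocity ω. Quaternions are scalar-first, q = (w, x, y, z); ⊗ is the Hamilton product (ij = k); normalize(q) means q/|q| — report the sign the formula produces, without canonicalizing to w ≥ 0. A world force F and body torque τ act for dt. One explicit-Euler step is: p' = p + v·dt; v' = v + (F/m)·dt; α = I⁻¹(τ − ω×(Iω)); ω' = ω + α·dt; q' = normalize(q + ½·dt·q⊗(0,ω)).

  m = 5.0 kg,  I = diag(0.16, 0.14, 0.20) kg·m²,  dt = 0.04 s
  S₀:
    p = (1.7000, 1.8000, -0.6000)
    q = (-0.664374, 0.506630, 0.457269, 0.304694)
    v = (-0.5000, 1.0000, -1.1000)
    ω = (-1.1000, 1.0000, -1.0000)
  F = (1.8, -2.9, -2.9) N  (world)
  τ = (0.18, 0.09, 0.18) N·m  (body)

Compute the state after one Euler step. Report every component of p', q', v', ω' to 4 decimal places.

p' = (1.6800, 1.8400, -0.6440)
q' = (-0.6559, 0.5057, 0.4471, 0.3380)
v' = (-0.4856, 0.9768, -1.1232)
ω' = (-1.0400, 1.0383, -0.9684)

new position p' = (1.6800, 1.8400, -0.6440)
v' = v + a·dt = (-0.4856, 0.9768, -1.1232)
(τ − ω×Iω)/I = (1.5000, 0.9571, 0.7900)
ω + α·dt = (-1.0400, 1.0383, -0.9684)
q⊗(0,ω) = (0.4047180, -0.0311516, -0.4929074, 1.6739999)
updated quaternion q' = (-0.6559, 0.5057, 0.4471, 0.3380)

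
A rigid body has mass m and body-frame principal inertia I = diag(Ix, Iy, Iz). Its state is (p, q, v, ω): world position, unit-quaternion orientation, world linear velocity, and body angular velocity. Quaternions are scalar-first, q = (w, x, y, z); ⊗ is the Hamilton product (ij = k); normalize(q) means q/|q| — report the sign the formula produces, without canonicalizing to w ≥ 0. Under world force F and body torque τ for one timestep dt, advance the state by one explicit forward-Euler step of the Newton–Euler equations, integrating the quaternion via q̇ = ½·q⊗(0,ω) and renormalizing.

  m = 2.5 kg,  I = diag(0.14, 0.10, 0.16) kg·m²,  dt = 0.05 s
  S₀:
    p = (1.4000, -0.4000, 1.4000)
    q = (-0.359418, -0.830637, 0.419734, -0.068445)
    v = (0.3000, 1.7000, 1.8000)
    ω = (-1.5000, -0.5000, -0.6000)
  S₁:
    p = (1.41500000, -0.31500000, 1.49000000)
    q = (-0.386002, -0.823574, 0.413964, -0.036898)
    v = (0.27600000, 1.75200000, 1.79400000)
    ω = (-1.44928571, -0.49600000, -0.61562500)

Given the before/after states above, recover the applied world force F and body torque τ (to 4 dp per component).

F = (-1.2000, 2.6000, -0.3000)
τ = (0.1600, -0.0100, -0.0800)

v₁ − v₀ = (-0.02400000, 0.05200000, -0.00600000)
F = m·Δv/dt = (-1.2000, 2.6000, -0.3000)
rate change Δω = (0.05071429, 0.00400000, -0.01562500)
precession coupling = (0.0180, -0.0180, -0.0300)
applied torque τ = (0.1600, -0.0100, -0.0800)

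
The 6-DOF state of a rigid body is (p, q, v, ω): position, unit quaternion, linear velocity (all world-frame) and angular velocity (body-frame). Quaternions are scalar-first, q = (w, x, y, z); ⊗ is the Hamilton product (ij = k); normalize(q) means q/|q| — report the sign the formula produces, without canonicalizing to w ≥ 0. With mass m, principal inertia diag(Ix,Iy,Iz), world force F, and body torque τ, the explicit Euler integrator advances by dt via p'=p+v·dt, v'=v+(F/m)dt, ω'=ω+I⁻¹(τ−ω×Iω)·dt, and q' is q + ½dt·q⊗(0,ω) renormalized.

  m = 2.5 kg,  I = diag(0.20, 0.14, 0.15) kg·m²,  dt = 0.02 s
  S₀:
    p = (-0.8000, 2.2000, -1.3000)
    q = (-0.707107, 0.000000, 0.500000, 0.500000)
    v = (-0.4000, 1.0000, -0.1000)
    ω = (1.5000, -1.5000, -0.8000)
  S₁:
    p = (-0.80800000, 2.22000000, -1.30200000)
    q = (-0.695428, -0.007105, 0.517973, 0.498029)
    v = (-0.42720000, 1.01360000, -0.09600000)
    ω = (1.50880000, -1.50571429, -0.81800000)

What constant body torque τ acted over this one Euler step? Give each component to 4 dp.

τ = (0.1000, -0.1000, 0.0000)

ω₁ − ω₀ = (0.00880000, -0.00571429, -0.01800000)
τ = I·(Δω/dt) + ω₀×(Iω₀) = (0.1000, -0.1000, 0.0000)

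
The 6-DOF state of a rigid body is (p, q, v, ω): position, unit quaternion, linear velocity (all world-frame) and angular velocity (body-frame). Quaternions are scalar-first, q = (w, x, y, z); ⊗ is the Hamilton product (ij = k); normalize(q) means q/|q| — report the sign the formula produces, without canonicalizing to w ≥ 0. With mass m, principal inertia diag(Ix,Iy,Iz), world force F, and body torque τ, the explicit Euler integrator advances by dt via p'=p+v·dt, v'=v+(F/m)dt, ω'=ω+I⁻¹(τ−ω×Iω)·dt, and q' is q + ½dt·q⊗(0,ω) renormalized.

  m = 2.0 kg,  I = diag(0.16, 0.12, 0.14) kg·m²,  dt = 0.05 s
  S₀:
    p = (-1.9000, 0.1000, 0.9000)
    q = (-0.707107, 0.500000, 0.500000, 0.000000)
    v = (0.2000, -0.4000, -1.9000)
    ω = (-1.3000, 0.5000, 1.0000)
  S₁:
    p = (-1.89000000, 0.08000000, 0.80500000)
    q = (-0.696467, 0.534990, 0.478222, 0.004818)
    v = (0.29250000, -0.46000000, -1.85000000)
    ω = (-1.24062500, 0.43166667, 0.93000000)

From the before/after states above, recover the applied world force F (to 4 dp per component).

velocity change Δv = (0.09250000, -0.06000000, 0.05000000)
applied force F = (3.7000, -2.4000, 2.0000)

F = (3.7000, -2.4000, 2.0000)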